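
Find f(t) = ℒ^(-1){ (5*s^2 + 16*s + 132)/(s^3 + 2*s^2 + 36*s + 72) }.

f(t) = 2*sin(6*t) + 2*cos(6*t) + 3*exp(-2*t)

Factor the denominator: s^3 + 2*s^2 + 36*s + 72 = (s + 2)*(s^2 + 36).
Partial fraction decomposition gives [3/(s + 2)] + [2*s/(s^2 + 36)] + [12/(s^2 + 36)].
Invert each term: 3/(s + 2) ↔ 3e^(-2t); 2·s/(s^2 + 36) ↔ 2cos(6t); 2·6/(s^2 + 36) ↔ 2sin(6t).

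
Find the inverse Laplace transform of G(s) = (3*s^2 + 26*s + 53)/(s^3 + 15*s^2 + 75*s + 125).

-t^2*exp(-5*t) - 4*t*exp(-5*t) + 3*exp(-5*t)

Factor the denominator: s^3 + 15*s^2 + 75*s + 125 = (s + 5)^3.
Partial fraction decomposition gives [3/(s + 5)] + [-4/(s + 5)^2] + [-2/(s + 5)^3].
Invert each term: 3/(s + 5) ↔ 3e^(-5t); -4/(s + 5)^2 ↔ -4t·e^(-5t); -2/(s + 5)^3 ↔ (-1)t^2·e^(-5t).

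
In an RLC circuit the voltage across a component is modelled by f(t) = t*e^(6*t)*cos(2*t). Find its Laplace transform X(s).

L{cos(2t)} = s/(s^2 + 4).
Multiplying by e^(6t) shifts s → s - 6, so L{e^(6*t)*cos(2*t)} = (s - 6)/((s - 6)^2 + 4).
Then apply L{t·g(t)} = -d/ds[G(s)] with G(s) = (s - 6)/((s - 6)^2 + 4):
differentiating 1 time and applying the sign gives (s - 8)*(s - 4)/(s^2 - 12*s + 40)^2.

X(s) = (s - 8)*(s - 4)/(s^2 - 12*s + 40)^2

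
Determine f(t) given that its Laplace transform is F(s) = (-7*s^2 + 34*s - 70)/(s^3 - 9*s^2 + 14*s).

f(t) = -5*exp(7*t) + 3*exp(2*t) - 5

Factor the denominator: s^3 - 9*s^2 + 14*s = s*(s - 7)*(s - 2).
Partial fraction decomposition gives [3/(s - 2)] + [-5/s] + [-5/(s - 7)].
Invert each term: 3/(s - 2) ↔ 3e^(2t); -5/(s - 0) ↔ -5e^(0t); -5/(s - 7) ↔ -5e^(7t).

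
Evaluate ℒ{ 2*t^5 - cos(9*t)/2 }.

-s/(2*(s^2 + 81)) + 240/s^6

Apply the Laplace transform termwise.
(-1/2)·[L{cos(9t)} = s/(s^2 + 81)]; (2)·[L{t^5} = 5!/s^6 = 120/s^6].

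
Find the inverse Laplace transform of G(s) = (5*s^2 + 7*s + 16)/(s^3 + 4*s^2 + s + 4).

3*sin(t) + cos(t) + 4*exp(-4*t)

Factor the denominator: s^3 + 4*s^2 + s + 4 = (s + 4)*(s^2 + 1).
Partial fraction decomposition gives [4/(s + 4)] + [s/(s^2 + 1)] + [3/(s^2 + 1)].
Invert each term: 4/(s + 4) ↔ 4e^(-4t); 1·s/(s^2 + 1) ↔ cos(t); 3·1/(s^2 + 1) ↔ 3sin(t).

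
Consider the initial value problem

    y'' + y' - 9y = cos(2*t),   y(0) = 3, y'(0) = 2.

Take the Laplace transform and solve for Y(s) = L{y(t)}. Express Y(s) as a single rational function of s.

Laplace-transform each side.
With L{y''} = s^2 Y - s·y(0) - y'(0) and L{y'} = sY - y(0), with y(0) = 3, y'(0) = 2: the LHS transforms to (s^2 + s - 9)Y - (3*s + 5).
The right side is L{cos(2*t)} = s/(s^2 + 4).
So (s^2 + s - 9)Y = s/(s^2 + 4) + (3*s + 5).
Divide through and combine into a single rational function.

Y(s) = (3*s^3 + 5*s^2 + 13*s + 20)/(s^4 + s^3 - 5*s^2 + 4*s - 36)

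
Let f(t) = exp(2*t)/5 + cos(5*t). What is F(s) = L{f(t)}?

F(s) = s/(s^2 + 25) + 1/(5*(s - 2))

The transform is linear, so treat each term independently.
(1/5)·[L{e^(2t)} = 1/(s - 2)]; L{cos(5t)} = s/(s^2 + 25).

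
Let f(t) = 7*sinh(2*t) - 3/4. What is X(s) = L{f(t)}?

X(s) = 14/(s^2 - 4) - 3/(4*s)

By linearity of the Laplace transform, transform each term separately.
L{-3/4} = (-3/4)/s; (7)·[L{sinh(2t)} = 2/(s^2 - 4)].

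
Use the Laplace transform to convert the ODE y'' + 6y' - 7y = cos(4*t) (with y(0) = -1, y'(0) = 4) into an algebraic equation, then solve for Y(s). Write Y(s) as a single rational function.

Y(s) = (-s^3 - 2*s^2 - 15*s - 32)/(s^4 + 6*s^3 + 9*s^2 + 96*s - 112)

Laplace-transform each side.
The derivative rules (L{y''} = s^2 Y - s·y(0) - y'(0) and L{y'} = sY - y(0), with y(0) = -1, y'(0) = 4) turn the left side into (s^2 + 6*s - 7)Y - (-s - 2).
The right side is L{cos(4*t)} = s/(s^2 + 16).
So (s^2 + 6*s - 7)Y = s/(s^2 + 16) + (-s - 2).
Isolate Y and clear denominators.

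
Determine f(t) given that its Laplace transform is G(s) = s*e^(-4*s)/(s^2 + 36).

The factor e^(-4s) signals a time shift by c = 4 (second shifting theorem).
L{cos(6t)} = s/(s^2 + 36), so L^-1{s/(s^2 + 36)} = cos(6*t).
Hence the inverse is u(t - 4) times that function evaluated at t - 4.

f(t) = Heaviside(t - 4)*(cos(6*t - 24))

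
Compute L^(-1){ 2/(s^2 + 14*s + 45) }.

exp(-7*t)*sinh(2*t)

Rewrite the denominator: s^2 + 14*s + 45 = (s + 7)^2 - 4.
The form in (s + 7) signals a first-shifting-theorem factor e^(-7t).
Since L{sinh(2t)} = 2/(s^2 - 4), the inverse is e^(-7*t)*sinh(2*t).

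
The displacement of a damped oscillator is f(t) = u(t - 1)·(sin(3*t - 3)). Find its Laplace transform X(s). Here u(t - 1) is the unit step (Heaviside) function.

By the second shifting theorem, L{u(t - c)·g(t - c)} = e^(-cs)·G(s) with c = 1 and G(s) = L{g(t)}.
L{sin(3t)} = 3/(s^2 + 9).

X(s) = 3*exp(-s)/(s^2 + 9)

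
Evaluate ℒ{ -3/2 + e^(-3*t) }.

1/(s + 3) - 3/(2*s)

Apply the Laplace transform termwise.
L{e^(-3t)} = 1/(s + 3); L{-3/2} = (-3/2)/s.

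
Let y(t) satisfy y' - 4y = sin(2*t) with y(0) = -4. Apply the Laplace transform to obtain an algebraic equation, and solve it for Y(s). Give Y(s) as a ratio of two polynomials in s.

Transform both sides with L{·}.
With L{y'} = sY - y(0) = sY - (-4): the LHS transforms to (s - 4)Y - (-4).
The right side is L{sin(2*t)} = 2/(s^2 + 4).
So (s - 4)Y = 2/(s^2 + 4) + (-4).
Solve for Y(s) and write it as one ratio of polynomials.

Y(s) = (-4*s^2 - 14)/(s^3 - 4*s^2 + 4*s - 16)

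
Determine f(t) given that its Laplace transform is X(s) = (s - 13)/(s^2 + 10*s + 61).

Complete the square in the denominator: s^2 + 10*s + 61 = (s + 5)^2 + 6^2.
Split the numerator to match: s - 13 = 1·(s + 5) - 3·6.
Invert each term: 1·(s + 5)/((s + 5)^2 + 36) ↔ e^(-5t)cos(6t); -3·6/((s + 5)^2 + 36) ↔ -3e^(-5t)sin(6t).

f(t) = -3*exp(-5*t)*sin(6*t) + exp(-5*t)*cos(6*t)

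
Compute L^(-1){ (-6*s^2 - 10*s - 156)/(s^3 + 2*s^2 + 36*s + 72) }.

-sin(6*t) - 2*cos(6*t) - 4*exp(-2*t)

Factor the denominator: s^3 + 2*s^2 + 36*s + 72 = (s + 2)*(s^2 + 36).
Partial fraction decomposition gives [-4/(s + 2)] + [-2*s/(s^2 + 36)] + [-6/(s^2 + 36)].
Invert each term: -4/(s + 2) ↔ -4e^(-2t); -2·s/(s^2 + 36) ↔ -2cos(6t); -1·6/(s^2 + 36) ↔ -sin(6t).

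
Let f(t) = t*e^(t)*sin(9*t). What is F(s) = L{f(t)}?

F(s) = 18*(s - 1)/(s^2 - 2*s + 82)^2

L{sin(9t)} = 9/(s^2 + 81).
Multiplying by e^(t) shifts s → s - 1, so L{e^(t)*sin(9*t)} = 9/((s - 1)^2 + 81).
Then apply L{t·g(t)} = -d/ds[G(s)] with G(s) = 9/((s - 1)^2 + 81):
differentiating 1 time and applying the sign gives 18*(s - 1)/(s^2 - 2*s + 82)^2.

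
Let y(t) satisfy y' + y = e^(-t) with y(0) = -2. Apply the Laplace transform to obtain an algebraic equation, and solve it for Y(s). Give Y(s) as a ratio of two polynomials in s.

Transform both sides with L{·}.
With L{y'} = sY - y(0) = sY - (-2): the LHS transforms to (s + 1)Y - (-2).
The right side is L{e^(-t)} = 1/(s + 1).
So (s + 1)Y = 1/(s + 1) + (-2).
Divide through and combine into a single rational function.

Y(s) = (-2*s - 1)/(s^2 + 2*s + 1)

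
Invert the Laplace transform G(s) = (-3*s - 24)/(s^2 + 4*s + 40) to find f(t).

Complete the square in the denominator: s^2 + 4*s + 40 = (s + 2)^2 + 6^2.
Split the numerator to match: -3*s - 24 = -3·(s + 2) - 3·6.
Invert each term: -3·(s + 2)/((s + 2)^2 + 36) ↔ -3e^(-2t)cos(6t); -3·6/((s + 2)^2 + 36) ↔ -3e^(-2t)sin(6t).

f(t) = -3*exp(-2*t)*sin(6*t) - 3*exp(-2*t)*cos(6*t)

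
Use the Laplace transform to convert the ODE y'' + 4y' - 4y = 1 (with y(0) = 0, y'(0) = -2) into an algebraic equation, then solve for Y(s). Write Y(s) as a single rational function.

Y(s) = (-2*s + 1)/(s^3 + 4*s^2 - 4*s)

Apply the Laplace transform to the equation.
The derivative rules (L{y''} = s^2 Y - s·y(0) - y'(0) and L{y'} = sY - y(0), with y(0) = 0, y'(0) = -2) turn the left side into (s^2 + 4*s - 4)Y - (-2).
The right side is L{1} = 1/s.
So (s^2 + 4*s - 4)Y = 1/s + (-2).
Isolate Y and clear denominators.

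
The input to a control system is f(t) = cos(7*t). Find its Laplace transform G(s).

L{cos(7t)} = s/(s^2 + 49).

G(s) = s/(s^2 + 49)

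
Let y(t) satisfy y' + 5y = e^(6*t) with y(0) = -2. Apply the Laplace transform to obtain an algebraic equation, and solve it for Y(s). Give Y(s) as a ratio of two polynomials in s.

Y(s) = (-2*s + 13)/(s^2 - s - 30)

Transform both sides with L{·}.
The derivative rules (L{y'} = sY - y(0) = sY - (-2)) turn the left side into (s + 5)Y - (-2).
The right side is L{e^(6*t)} = 1/(s - 6).
So (s + 5)Y = 1/(s - 6) + (-2).
Solve for Y(s) and write it as one ratio of polynomials.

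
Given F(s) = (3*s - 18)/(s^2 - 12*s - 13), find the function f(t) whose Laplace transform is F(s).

f(t) = 3*exp(6*t)*cosh(7*t)

Rewrite the denominator: s^2 - 12*s - 13 = (s - 6)^2 - 49.
The form in (s - 6) signals a first-shifting-theorem factor e^(6t).
Since L{cosh(7t)} = s/(s^2 - 49), the inverse is exp(6*t)*cosh(7*t), scaled by 3.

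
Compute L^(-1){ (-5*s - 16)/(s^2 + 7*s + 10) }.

-2*exp(-2*t) - 3*exp(-5*t)

Factor the denominator: s^2 + 7*s + 10 = (s + 2)*(s + 5).
Partial fraction decomposition gives [-3/(s + 5)] + [-2/(s + 2)].
Invert each term: -3/(s + 5) ↔ -3e^(-5t); -2/(s + 2) ↔ -2e^(-2t).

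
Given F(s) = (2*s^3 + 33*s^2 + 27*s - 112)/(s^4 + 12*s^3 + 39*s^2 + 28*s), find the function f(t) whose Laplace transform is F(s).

Factor the denominator: s^4 + 12*s^3 + 39*s^2 + 28*s = s*(s + 1)*(s + 4)*(s + 7).
Partial fraction decomposition gives [-5/(s + 7)] + [-4/s] + [6/(s + 1)] + [5/(s + 4)].
Invert each term: -5/(s + 7) ↔ -5e^(-7t); -4/(s - 0) ↔ -4e^(0t); 6/(s + 1) ↔ 6e^(-t); 5/(s + 4) ↔ 5e^(-4t).

f(t) = -4 + 6*exp(-t) + 5*exp(-4*t) - 5*exp(-7*t)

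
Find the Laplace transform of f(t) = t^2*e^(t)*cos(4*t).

L{cos(4t)} = s/(s^2 + 16).
Multiplying by e^(t) shifts s → s - 1, so L{e^(t)*cos(4*t)} = (s - 1)/((s - 1)^2 + 16).
Then apply L{t^2·g(t)} = (-1)^2 d^2/ds^2[H(s)] with H(s) = (s - 1)/((s - 1)^2 + 16):
differentiating 2 times and applying the sign gives 2*(s - 1)*(s^2 - 2*s - 47)/(s^2 - 2*s + 17)^3.

2*(s - 1)*(s^2 - 2*s - 47)/(s^2 - 2*s + 17)^3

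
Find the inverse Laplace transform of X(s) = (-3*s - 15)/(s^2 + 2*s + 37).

-2*exp(-t)*sin(6*t) - 3*exp(-t)*cos(6*t)

Complete the square in the denominator: s^2 + 2*s + 37 = (s + 1)^2 + 6^2.
Split the numerator to match: -3*s - 15 = -3·(s + 1) - 2·6.
Invert each term: -3·(s + 1)/((s + 1)^2 + 36) ↔ -3e^(-t)cos(6t); -2·6/((s + 1)^2 + 36) ↔ -2e^(-t)sin(6t).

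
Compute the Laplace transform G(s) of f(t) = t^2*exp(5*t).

L{e^(5t)} = 1/(s - 5).
Then apply L{t^2·g(t)} = (-1)^2 d^2/ds^2[H(s)] with H(s) = 1/(s - 5):
differentiating 2 times and applying the sign gives 2/(s - 5)^3.

G(s) = 2/(s - 5)^3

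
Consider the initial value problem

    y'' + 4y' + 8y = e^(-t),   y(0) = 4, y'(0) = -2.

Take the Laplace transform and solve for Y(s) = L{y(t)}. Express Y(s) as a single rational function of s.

Y(s) = (4*s^2 + 18*s + 15)/(s^3 + 5*s^2 + 12*s + 8)

Transform both sides with L{·}.
With L{y''} = s^2 Y - s·y(0) - y'(0) and L{y'} = sY - y(0), with y(0) = 4, y'(0) = -2: the LHS transforms to (s^2 + 4*s + 8)Y - (4*s + 14).
The right side is L{e^(-t)} = 1/(s + 1).
So (s^2 + 4*s + 8)Y = 1/(s + 1) + (4*s + 14).
Divide through and combine into a single rational function.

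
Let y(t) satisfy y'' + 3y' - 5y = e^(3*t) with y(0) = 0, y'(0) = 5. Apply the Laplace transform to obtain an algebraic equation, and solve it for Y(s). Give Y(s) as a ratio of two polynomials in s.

Laplace-transform each side.
The derivative rules (L{y''} = s^2 Y - s·y(0) - y'(0) and L{y'} = sY - y(0), with y(0) = 0, y'(0) = 5) turn the left side into (s^2 + 3*s - 5)Y - (5).
The right side is L{e^(3*t)} = 1/(s - 3).
So (s^2 + 3*s - 5)Y = 1/(s - 3) + (5).
Solve for Y(s) and write it as one ratio of polynomials.

Y(s) = (5*s - 14)/(s^3 - 14*s + 15)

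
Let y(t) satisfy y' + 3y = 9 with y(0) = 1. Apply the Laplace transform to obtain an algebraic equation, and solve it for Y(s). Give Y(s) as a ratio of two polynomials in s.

Take the Laplace transform of both sides.
Using L{y'} = sY - y(0) = sY - 1, the left side becomes (s + 3)Y - (1).
The right side is L{9} = 9/s.
So (s + 3)Y = 9/s + (1).
Divide through and combine into a single rational function.

Y(s) = (s + 9)/(s^2 + 3*s)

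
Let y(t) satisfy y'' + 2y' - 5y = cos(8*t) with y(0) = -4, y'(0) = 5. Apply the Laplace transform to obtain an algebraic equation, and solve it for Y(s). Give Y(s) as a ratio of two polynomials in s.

Y(s) = (-4*s^3 - 3*s^2 - 255*s - 192)/(s^4 + 2*s^3 + 59*s^2 + 128*s - 320)

Transform both sides with L{·}.
With L{y''} = s^2 Y - s·y(0) - y'(0) and L{y'} = sY - y(0), with y(0) = -4, y'(0) = 5: the LHS transforms to (s^2 + 2*s - 5)Y - (-4*s - 3).
The right side is L{cos(8*t)} = s/(s^2 + 64).
So (s^2 + 2*s - 5)Y = s/(s^2 + 64) + (-4*s - 3).
Divide through and combine into a single rational function.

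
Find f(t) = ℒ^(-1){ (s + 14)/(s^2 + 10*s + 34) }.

f(t) = 3*exp(-5*t)*sin(3*t) + exp(-5*t)*cos(3*t)

Complete the square in the denominator: s^2 + 10*s + 34 = (s + 5)^2 + 3^2.
Split the numerator to match: s + 14 = 1·(s + 5) + 3·3.
Invert each term: 1·(s + 5)/((s + 5)^2 + 9) ↔ e^(-5t)cos(3t); 3·3/((s + 5)^2 + 9) ↔ 3e^(-5t)sin(3t).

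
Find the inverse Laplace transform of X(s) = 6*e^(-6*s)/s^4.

The factor e^(-6s) signals a time shift by c = 6 (second shifting theorem).
L{t^3} = 3!/s^4 = 6/s^4, so L^-1{6/s^4} = t^3.
Hence the inverse is u(t - 6) times that function evaluated at t - 6.

Heaviside(t - 6)*((t - 6)^3)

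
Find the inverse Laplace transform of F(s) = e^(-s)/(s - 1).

The factor e^(-s) signals a time shift by c = 1 (second shifting theorem).
L{e^(t)} = 1/(s - 1), so L^-1{1/(s - 1)} = e^(t).
Hence the inverse is u(t - 1) times that function evaluated at t - 1.

Heaviside(t - 1)*(exp(t - 1))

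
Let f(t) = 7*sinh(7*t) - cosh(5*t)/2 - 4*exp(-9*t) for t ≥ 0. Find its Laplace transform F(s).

F(s) = -s/(2*(s^2 - 25)) + 49/(s^2 - 49) - 4/(s + 9)

By linearity of the Laplace transform, transform each term separately.
(-4)·[L{e^(-9t)} = 1/(s + 9)]; (7)·[L{sinh(7t)} = 7/(s^2 - 49)]; (-1/2)·[L{cosh(5t)} = s/(s^2 - 25)].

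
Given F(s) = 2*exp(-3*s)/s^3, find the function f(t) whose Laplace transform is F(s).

The factor e^(-3s) signals a time shift by c = 3 (second shifting theorem).
L{t^2} = 2!/s^3 = 2/s^3, so L^-1{2/s^3} = t^2.
Hence the inverse is u(t - 3) times that function evaluated at t - 3.

f(t) = Heaviside(t - 3)*((t - 3)^2)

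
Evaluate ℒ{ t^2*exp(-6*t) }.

L{e^(-6t)} = 1/(s + 6).
Then apply L{t^2·g(t)} = (-1)^2 d^2/ds^2[G(s)] with G(s) = 1/(s + 6):
differentiating 2 times and applying the sign gives 2/(s + 6)^3.

2/(s + 6)^3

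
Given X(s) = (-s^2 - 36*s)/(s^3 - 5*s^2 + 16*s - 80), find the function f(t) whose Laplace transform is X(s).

f(t) = -5*exp(5*t) - 4*sin(4*t) + 4*cos(4*t)

Factor the denominator: s^3 - 5*s^2 + 16*s - 80 = (s - 5)*(s^2 + 16).
Partial fraction decomposition gives [-5/(s - 5)] + [4*s/(s^2 + 16)] + [-16/(s^2 + 16)].
Invert each term: -5/(s - 5) ↔ -5e^(5t); 4·s/(s^2 + 16) ↔ 4cos(4t); -4·4/(s^2 + 16) ↔ -4sin(4t).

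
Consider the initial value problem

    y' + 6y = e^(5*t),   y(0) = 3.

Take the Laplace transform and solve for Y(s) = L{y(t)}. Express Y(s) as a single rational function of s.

Y(s) = (3*s - 14)/(s^2 + s - 30)

Transform both sides with L{·}.
The derivative rules (L{y'} = sY - y(0) = sY - 3) turn the left side into (s + 6)Y - (3).
The right side is L{e^(5*t)} = 1/(s - 5).
So (s + 6)Y = 1/(s - 5) + (3).
Isolate Y and clear denominators.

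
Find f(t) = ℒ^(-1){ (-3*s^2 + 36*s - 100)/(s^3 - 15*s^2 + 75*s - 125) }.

Factor the denominator: s^3 - 15*s^2 + 75*s - 125 = (s - 5)^3.
Partial fraction decomposition gives [-3/(s - 5)] + [6/(s - 5)^2] + [5/(s - 5)^3].
Invert each term: -3/(s - 5) ↔ -3e^(5t); 6/(s - 5)^2 ↔ 6t·e^(5t); 5/(s - 5)^3 ↔ (5/2)t^2·e^(5t).

f(t) = 5*t^2*exp(5*t)/2 + 6*t*exp(5*t) - 3*exp(5*t)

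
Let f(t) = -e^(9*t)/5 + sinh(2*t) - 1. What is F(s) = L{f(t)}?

Apply the Laplace transform termwise.
(-1/5)·[L{e^(9t)} = 1/(s - 9)]; L{sinh(2t)} = 2/(s^2 - 4); L{-1} = -1/s.

F(s) = 2/(s^2 - 4) - 1/(5*(s - 9)) - 1/s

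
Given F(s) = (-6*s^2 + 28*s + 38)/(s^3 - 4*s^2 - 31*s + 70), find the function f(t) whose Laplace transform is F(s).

Factor the denominator: s^3 - 4*s^2 - 31*s + 70 = (s - 7)*(s - 2)*(s + 5).
Partial fraction decomposition gives [-1/(s - 7)] + [-3/(s + 5)] + [-2/(s - 2)].
Invert each term: -1/(s - 7) ↔ -e^(7t); -3/(s + 5) ↔ -3e^(-5t); -2/(s - 2) ↔ -2e^(2t).

f(t) = -exp(7*t) - 2*exp(2*t) - 3*exp(-5*t)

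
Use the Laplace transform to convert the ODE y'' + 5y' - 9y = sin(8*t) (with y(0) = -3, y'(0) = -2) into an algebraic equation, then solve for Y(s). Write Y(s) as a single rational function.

Apply the Laplace transform to the equation.
Using L{y''} = s^2 Y - s·y(0) - y'(0) and L{y'} = sY - y(0), with y(0) = -3, y'(0) = -2, the left side becomes (s^2 + 5*s - 9)Y - (-3*s - 17).
The right side is L{sin(8*t)} = 8/(s^2 + 64).
So (s^2 + 5*s - 9)Y = 8/(s^2 + 64) + (-3*s - 17).
Solve for Y(s) and write it as one ratio of polynomials.

Y(s) = (-3*s^3 - 17*s^2 - 192*s - 1080)/(s^4 + 5*s^3 + 55*s^2 + 320*s - 576)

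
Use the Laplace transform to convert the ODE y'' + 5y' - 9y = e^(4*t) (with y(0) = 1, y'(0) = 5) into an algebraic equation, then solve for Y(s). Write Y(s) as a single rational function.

Apply the Laplace transform to the equation.
With L{y''} = s^2 Y - s·y(0) - y'(0) and L{y'} = sY - y(0), with y(0) = 1, y'(0) = 5: the LHS transforms to (s^2 + 5*s - 9)Y - (s + 10).
The right side is L{e^(4*t)} = 1/(s - 4).
So (s^2 + 5*s - 9)Y = 1/(s - 4) + (s + 10).
Isolate Y and clear denominators.

Y(s) = (s^2 + 6*s - 39)/(s^3 + s^2 - 29*s + 36)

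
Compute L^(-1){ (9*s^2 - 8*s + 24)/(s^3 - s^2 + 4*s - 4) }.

5*exp(t) - 2*sin(2*t) + 4*cos(2*t)

Factor the denominator: s^3 - s^2 + 4*s - 4 = (s - 1)*(s^2 + 4).
Partial fraction decomposition gives [5/(s - 1)] + [4*s/(s^2 + 4)] + [-4/(s^2 + 4)].
Invert each term: 5/(s - 1) ↔ 5e^(t); 4·s/(s^2 + 4) ↔ 4cos(2t); -2·2/(s^2 + 4) ↔ -2sin(2t).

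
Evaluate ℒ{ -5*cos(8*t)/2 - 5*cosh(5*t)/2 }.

By linearity of the Laplace transform, transform each term separately.
(-5/2)·[L{cosh(5t)} = s/(s^2 - 25)]; (-5/2)·[L{cos(8t)} = s/(s^2 + 64)].

-5*s/(2*(s^2 + 64)) - 5*s/(2*(s^2 - 25))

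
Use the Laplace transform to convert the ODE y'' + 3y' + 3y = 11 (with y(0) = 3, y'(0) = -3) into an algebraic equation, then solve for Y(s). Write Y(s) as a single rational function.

Y(s) = (3*s^2 + 6*s + 11)/(s^3 + 3*s^2 + 3*s)

Apply the Laplace transform to the equation.
Using L{y''} = s^2 Y - s·y(0) - y'(0) and L{y'} = sY - y(0), with y(0) = 3, y'(0) = -3, the left side becomes (s^2 + 3*s + 3)Y - (3*s + 6).
The right side is L{11} = 11/s.
So (s^2 + 3*s + 3)Y = 11/s + (3*s + 6).
Divide through and combine into a single rational function.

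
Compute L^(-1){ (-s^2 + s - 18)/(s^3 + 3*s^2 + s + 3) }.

-5*sin(t) + 2*cos(t) - 3*exp(-3*t)

Factor the denominator: s^3 + 3*s^2 + s + 3 = (s + 3)*(s^2 + 1).
Partial fraction decomposition gives [-3/(s + 3)] + [2*s/(s^2 + 1)] + [-5/(s^2 + 1)].
Invert each term: -3/(s + 3) ↔ -3e^(-3t); 2·s/(s^2 + 1) ↔ 2cos(t); -5·1/(s^2 + 1) ↔ -5sin(t).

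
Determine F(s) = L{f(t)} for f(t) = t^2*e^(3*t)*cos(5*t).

F(s) = 2*(s - 3)*(s^2 - 6*s - 66)/(s^2 - 6*s + 34)^3

L{cos(5t)} = s/(s^2 + 25).
Multiplying by e^(3t) shifts s → s - 3, so L{e^(3*t)*cos(5*t)} = (s - 3)/((s - 3)^2 + 25).
Then apply L{t^2·g(t)} = (-1)^2 d^2/ds^2[G(s)] with G(s) = (s - 3)/((s - 3)^2 + 25):
differentiating 2 times and applying the sign gives 2*(s - 3)*(s^2 - 6*s - 66)/(s^2 - 6*s + 34)^3.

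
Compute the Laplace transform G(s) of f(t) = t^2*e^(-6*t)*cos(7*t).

L{cos(7t)} = s/(s^2 + 49).
Multiplying by e^(-6t) shifts s → s + 6, so L{e^(-6*t)*cos(7*t)} = (s + 6)/((s + 6)^2 + 49).
Then apply L{t^2·g(t)} = (-1)^2 d^2/ds^2[H(s)] with H(s) = (s + 6)/((s + 6)^2 + 49):
differentiating 2 times and applying the sign gives 2*(s + 6)*(s^2 + 12*s - 111)/(s^2 + 12*s + 85)^3.

G(s) = 2*(s + 6)*(s^2 + 12*s - 111)/(s^2 + 12*s + 85)^3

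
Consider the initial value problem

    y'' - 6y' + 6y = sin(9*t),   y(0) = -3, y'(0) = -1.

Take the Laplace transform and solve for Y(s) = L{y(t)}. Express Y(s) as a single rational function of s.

Y(s) = (-3*s^3 + 17*s^2 - 243*s + 1386)/(s^4 - 6*s^3 + 87*s^2 - 486*s + 486)

Transform both sides with L{·}.
The derivative rules (L{y''} = s^2 Y - s·y(0) - y'(0) and L{y'} = sY - y(0), with y(0) = -3, y'(0) = -1) turn the left side into (s^2 - 6*s + 6)Y - (-3*s + 17).
The right side is L{sin(9*t)} = 9/(s^2 + 81).
So (s^2 - 6*s + 6)Y = 9/(s^2 + 81) + (-3*s + 17).
Solve for Y(s) and write it as one ratio of polynomials.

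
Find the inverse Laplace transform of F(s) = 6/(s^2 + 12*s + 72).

exp(-6*t)*sin(6*t)

Rewrite the denominator: s^2 + 12*s + 72 = (s + 6)^2 + 36.
The form in (s + 6) signals a first-shifting-theorem factor e^(-6t).
Since L{sin(6t)} = 6/(s^2 + 36), the inverse is e^(-6*t)*sin(6*t).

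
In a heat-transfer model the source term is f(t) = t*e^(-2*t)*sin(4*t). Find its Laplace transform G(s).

G(s) = 8*(s + 2)/(s^2 + 4*s + 20)^2

L{sin(4t)} = 4/(s^2 + 16).
Multiplying by e^(-2t) shifts s → s + 2, so L{e^(-2*t)*sin(4*t)} = 4/((s + 2)^2 + 16).
Then apply L{t·g(t)} = -d/ds[H(s)] with H(s) = 4/((s + 2)^2 + 16):
differentiating 1 time and applying the sign gives 8*(s + 2)/(s^2 + 4*s + 20)^2.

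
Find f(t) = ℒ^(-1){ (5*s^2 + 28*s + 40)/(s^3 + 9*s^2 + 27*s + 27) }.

Factor the denominator: s^3 + 9*s^2 + 27*s + 27 = (s + 3)^3.
Partial fraction decomposition gives [5/(s + 3)] + [-2/(s + 3)^2] + [(s + 3)^(-3)].
Invert each term: 5/(s + 3) ↔ 5e^(-3t); -2/(s + 3)^2 ↔ -2t·e^(-3t); 1/(s + 3)^3 ↔ (1/2)t^2·e^(-3t).

f(t) = t^2*exp(-3*t)/2 - 2*t*exp(-3*t) + 5*exp(-3*t)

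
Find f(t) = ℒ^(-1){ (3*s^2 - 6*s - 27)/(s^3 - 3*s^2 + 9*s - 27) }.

Factor the denominator: s^3 - 3*s^2 + 9*s - 27 = (s - 3)*(s^2 + 9).
Partial fraction decomposition gives [-1/(s - 3)] + [4*s/(s^2 + 9)] + [6/(s^2 + 9)].
Invert each term: -1/(s - 3) ↔ -e^(3t); 4·s/(s^2 + 9) ↔ 4cos(3t); 2·3/(s^2 + 9) ↔ 2sin(3t).

f(t) = -exp(3*t) + 2*sin(3*t) + 4*cos(3*t)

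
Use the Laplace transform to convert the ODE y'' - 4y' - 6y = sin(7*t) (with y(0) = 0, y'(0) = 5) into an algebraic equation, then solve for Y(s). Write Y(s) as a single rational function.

Y(s) = (5*s^2 + 252)/(s^4 - 4*s^3 + 43*s^2 - 196*s - 294)

Laplace-transform each side.
With L{y''} = s^2 Y - s·y(0) - y'(0) and L{y'} = sY - y(0), with y(0) = 0, y'(0) = 5: the LHS transforms to (s^2 - 4*s - 6)Y - (5).
The right side is L{sin(7*t)} = 7/(s^2 + 49).
So (s^2 - 4*s - 6)Y = 7/(s^2 + 49) + (5).
Divide through and combine into a single rational function.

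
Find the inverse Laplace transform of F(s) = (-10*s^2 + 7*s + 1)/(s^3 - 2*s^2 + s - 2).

-5*exp(2*t) - 3*sin(t) - 5*cos(t)

Factor the denominator: s^3 - 2*s^2 + s - 2 = (s - 2)*(s^2 + 1).
Partial fraction decomposition gives [-5/(s - 2)] + [-5*s/(s^2 + 1)] + [-3/(s^2 + 1)].
Invert each term: -5/(s - 2) ↔ -5e^(2t); -5·s/(s^2 + 1) ↔ -5cos(t); -3·1/(s^2 + 1) ↔ -3sin(t).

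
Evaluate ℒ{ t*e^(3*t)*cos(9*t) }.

(s - 12)*(s + 6)/(s^2 - 6*s + 90)^2

L{cos(9t)} = s/(s^2 + 81).
Multiplying by e^(3t) shifts s → s - 3, so L{e^(3*t)*cos(9*t)} = (s - 3)/((s - 3)^2 + 81).
Then apply L{t·g(t)} = -d/ds[H(s)] with H(s) = (s - 3)/((s - 3)^2 + 81):
differentiating 1 time and applying the sign gives (s - 12)*(s + 6)/(s^2 - 6*s + 90)^2.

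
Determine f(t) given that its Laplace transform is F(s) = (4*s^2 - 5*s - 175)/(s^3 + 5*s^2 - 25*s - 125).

f(t) = 5*t*exp(-5*t) - exp(5*t) + 5*exp(-5*t)

Factor the denominator: s^3 + 5*s^2 - 25*s - 125 = (s - 5)*(s + 5)^2.
Partial fraction decomposition gives [5/(s + 5)] + [5/(s + 5)^2] + [-1/(s - 5)].
Invert each term: 5/(s + 5) ↔ 5e^(-5t); 5/(s + 5)^2 ↔ 5t·e^(-5t); -1/(s - 5) ↔ -e^(5t).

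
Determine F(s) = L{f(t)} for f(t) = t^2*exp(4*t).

L{t^2} = 2!/s^3 = 2/s^3.
By the first shifting theorem, multiplying by e^(4t) replaces s with s - 4.

F(s) = 2/(s - 4)^3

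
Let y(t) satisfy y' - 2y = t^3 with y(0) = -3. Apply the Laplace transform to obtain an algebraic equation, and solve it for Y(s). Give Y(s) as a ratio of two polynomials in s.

Take the Laplace transform of both sides.
With L{y'} = sY - y(0) = sY - (-3): the LHS transforms to (s - 2)Y - (-3).
The right side is L{t^3} = 6/s^4.
So (s - 2)Y = 6/s^4 + (-3).
Divide through and combine into a single rational function.

Y(s) = (-3*s^4 + 6)/(s^5 - 2*s^4)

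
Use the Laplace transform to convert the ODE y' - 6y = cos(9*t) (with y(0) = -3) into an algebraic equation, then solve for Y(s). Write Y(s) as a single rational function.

Transform both sides with L{·}.
With L{y'} = sY - y(0) = sY - (-3): the LHS transforms to (s - 6)Y - (-3).
The right side is L{cos(9*t)} = s/(s^2 + 81).
So (s - 6)Y = s/(s^2 + 81) + (-3).
Divide through and combine into a single rational function.

Y(s) = (-3*s^2 + s - 243)/(s^3 - 6*s^2 + 81*s - 486)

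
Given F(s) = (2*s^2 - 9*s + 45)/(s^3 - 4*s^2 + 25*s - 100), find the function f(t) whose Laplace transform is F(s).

Factor the denominator: s^3 - 4*s^2 + 25*s - 100 = (s - 4)*(s^2 + 25).
Partial fraction decomposition gives [1/(s - 4)] + [s/(s^2 + 25)] + [-5/(s^2 + 25)].
Invert each term: 1/(s - 4) ↔ e^(4t); 1·s/(s^2 + 25) ↔ cos(5t); -1·5/(s^2 + 25) ↔ -sin(5t).

f(t) = exp(4*t) - sin(5*t) + cos(5*t)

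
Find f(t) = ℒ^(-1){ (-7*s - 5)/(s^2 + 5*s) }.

f(t) = -1 - 6*exp(-5*t)

Factor the denominator: s^2 + 5*s = s*(s + 5).
Partial fraction decomposition gives [-6/(s + 5)] + [-1/s].
Invert each term: -6/(s + 5) ↔ -6e^(-5t); -1/(s - 0) ↔ -e^(0t).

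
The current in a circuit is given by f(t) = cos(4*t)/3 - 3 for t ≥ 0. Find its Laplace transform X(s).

X(s) = s/(3*(s^2 + 16)) - 3/s

By linearity of the Laplace transform, transform each term separately.
(1/3)·[L{cos(4t)} = s/(s^2 + 16)]; L{-3} = -3/s.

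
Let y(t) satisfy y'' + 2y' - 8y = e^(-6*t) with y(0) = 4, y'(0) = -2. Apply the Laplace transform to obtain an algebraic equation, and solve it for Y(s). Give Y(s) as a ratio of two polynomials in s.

Transform both sides with L{·}.
With L{y''} = s^2 Y - s·y(0) - y'(0) and L{y'} = sY - y(0), with y(0) = 4, y'(0) = -2: the LHS transforms to (s^2 + 2*s - 8)Y - (4*s + 6).
The right side is L{e^(-6*t)} = 1/(s + 6).
So (s^2 + 2*s - 8)Y = 1/(s + 6) + (4*s + 6).
Isolate Y and clear denominators.

Y(s) = (4*s^2 + 30*s + 37)/(s^3 + 8*s^2 + 4*s - 48)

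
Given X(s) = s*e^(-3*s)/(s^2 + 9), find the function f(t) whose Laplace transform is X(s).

The factor e^(-3s) signals a time shift by c = 3 (second shifting theorem).
L{cos(3t)} = s/(s^2 + 9), so L^-1{s/(s^2 + 9)} = cos(3*t).
Hence the inverse is u(t - 3) times that function evaluated at t - 3.

f(t) = Heaviside(t - 3)*(cos(3*t - 9))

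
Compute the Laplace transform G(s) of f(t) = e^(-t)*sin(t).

L{sin(t)} = 1/(s^2 + 1).
By the first shifting theorem, multiplying by e^(-t) replaces s with s + 1.

G(s) = 1/((s + 1)^2 + 1)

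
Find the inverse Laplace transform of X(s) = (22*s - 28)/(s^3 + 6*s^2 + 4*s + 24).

-sin(2*t) + 4*cos(2*t) - 4*exp(-6*t)

Factor the denominator: s^3 + 6*s^2 + 4*s + 24 = (s + 6)*(s^2 + 4).
Partial fraction decomposition gives [-4/(s + 6)] + [4*s/(s^2 + 4)] + [-2/(s^2 + 4)].
Invert each term: -4/(s + 6) ↔ -4e^(-6t); 4·s/(s^2 + 4) ↔ 4cos(2t); -1·2/(s^2 + 4) ↔ -sin(2t).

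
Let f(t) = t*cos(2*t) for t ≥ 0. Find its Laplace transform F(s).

F(s) = (s - 2)*(s + 2)/(s^2 + 4)^2

L{cos(2t)} = s/(s^2 + 4).
Then apply L{t·g(t)} = -d/ds[G(s)] with G(s) = s/(s^2 + 4):
differentiating 1 time and applying the sign gives (s - 2)*(s + 2)/(s^2 + 4)^2.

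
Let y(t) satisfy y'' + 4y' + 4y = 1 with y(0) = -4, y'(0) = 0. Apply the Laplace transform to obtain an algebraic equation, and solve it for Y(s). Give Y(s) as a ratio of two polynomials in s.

Y(s) = (-4*s^2 - 16*s + 1)/(s^3 + 4*s^2 + 4*s)

Take the Laplace transform of both sides.
The derivative rules (L{y''} = s^2 Y - s·y(0) - y'(0) and L{y'} = sY - y(0), with y(0) = -4, y'(0) = 0) turn the left side into (s^2 + 4*s + 4)Y - (-4*s - 16).
The right side is L{1} = 1/s.
So (s^2 + 4*s + 4)Y = 1/s + (-4*s - 16).
Divide through and combine into a single rational function.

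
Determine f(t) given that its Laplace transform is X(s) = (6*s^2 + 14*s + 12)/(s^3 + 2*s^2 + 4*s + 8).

Factor the denominator: s^3 + 2*s^2 + 4*s + 8 = (s + 2)*(s^2 + 4).
Partial fraction decomposition gives [1/(s + 2)] + [5*s/(s^2 + 4)] + [4/(s^2 + 4)].
Invert each term: 1/(s + 2) ↔ e^(-2t); 5·s/(s^2 + 4) ↔ 5cos(2t); 2·2/(s^2 + 4) ↔ 2sin(2t).

f(t) = 2*sin(2*t) + 5*cos(2*t) + exp(-2*t)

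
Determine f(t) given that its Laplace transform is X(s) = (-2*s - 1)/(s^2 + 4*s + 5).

f(t) = 3*exp(-2*t)*sin(t) - 2*exp(-2*t)*cos(t)

Complete the square in the denominator: s^2 + 4*s + 5 = (s + 2)^2 + 1^2.
Split the numerator to match: -2*s - 1 = -2·(s + 2) + 3·1.
Invert each term: -2·(s + 2)/((s + 2)^2 + 1) ↔ -2e^(-2t)cos(t); 3·1/((s + 2)^2 + 1) ↔ 3e^(-2t)sin(t).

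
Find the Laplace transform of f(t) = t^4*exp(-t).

24/(s + 1)^5

L{t^4} = 4!/s^5 = 24/s^5.
By the first shifting theorem, multiplying by e^(-t) replaces s with s + 1.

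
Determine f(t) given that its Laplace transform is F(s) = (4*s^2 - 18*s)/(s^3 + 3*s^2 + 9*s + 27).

Factor the denominator: s^3 + 3*s^2 + 9*s + 27 = (s + 3)*(s^2 + 9).
Partial fraction decomposition gives [5/(s + 3)] + [-s/(s^2 + 9)] + [-15/(s^2 + 9)].
Invert each term: 5/(s + 3) ↔ 5e^(-3t); -1·s/(s^2 + 9) ↔ -cos(3t); -5·3/(s^2 + 9) ↔ -5sin(3t).

f(t) = -5*sin(3*t) - cos(3*t) + 5*exp(-3*t)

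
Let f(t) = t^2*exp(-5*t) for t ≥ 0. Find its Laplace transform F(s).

F(s) = 2/(s + 5)^3

L{e^(-5t)} = 1/(s + 5).
Then apply L{t^2·g(t)} = (-1)^2 d^2/ds^2[G(s)] with G(s) = 1/(s + 5):
differentiating 2 times and applying the sign gives 2/(s + 5)^3.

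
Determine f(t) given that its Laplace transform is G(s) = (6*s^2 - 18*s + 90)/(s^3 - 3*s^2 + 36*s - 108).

Factor the denominator: s^3 - 3*s^2 + 36*s - 108 = (s - 3)*(s^2 + 36).
Partial fraction decomposition gives [2/(s - 3)] + [4*s/(s^2 + 36)] + [-6/(s^2 + 36)].
Invert each term: 2/(s - 3) ↔ 2e^(3t); 4·s/(s^2 + 36) ↔ 4cos(6t); -1·6/(s^2 + 36) ↔ -sin(6t).

f(t) = 2*exp(3*t) - sin(6*t) + 4*cos(6*t)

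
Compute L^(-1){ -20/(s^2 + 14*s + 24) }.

Rewrite the denominator: s^2 + 14*s + 24 = (s + 7)^2 - 25.
The form in (s + 7) signals a first-shifting-theorem factor e^(-7t).
Since L{sinh(5t)} = 5/(s^2 - 25), the inverse is e^(-7*t)*sinh(5*t), scaled by -4.

-4*exp(-7*t)*sinh(5*t)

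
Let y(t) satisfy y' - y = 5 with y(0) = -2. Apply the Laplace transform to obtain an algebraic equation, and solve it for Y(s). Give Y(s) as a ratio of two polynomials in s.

Y(s) = (-2*s + 5)/(s^2 - s)

Take the Laplace transform of both sides.
Using L{y'} = sY - y(0) = sY - (-2), the left side becomes (s - 1)Y - (-2).
The right side is L{5} = 5/s.
So (s - 1)Y = 5/s + (-2).
Divide through and combine into a single rational function.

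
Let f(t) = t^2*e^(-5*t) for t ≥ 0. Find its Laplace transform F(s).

F(s) = 2/(s + 5)^3

L{e^(-5t)} = 1/(s + 5).
Then apply L{t^2·g(t)} = (-1)^2 d^2/ds^2[G(s)] with G(s) = 1/(s + 5):
differentiating 2 times and applying the sign gives 2/(s + 5)^3.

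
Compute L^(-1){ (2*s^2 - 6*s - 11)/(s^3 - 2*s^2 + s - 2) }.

-3*exp(2*t) + 4*sin(t) + 5*cos(t)

Factor the denominator: s^3 - 2*s^2 + s - 2 = (s - 2)*(s^2 + 1).
Partial fraction decomposition gives [-3/(s - 2)] + [5*s/(s^2 + 1)] + [4/(s^2 + 1)].
Invert each term: -3/(s - 2) ↔ -3e^(2t); 5·s/(s^2 + 1) ↔ 5cos(t); 4·1/(s^2 + 1) ↔ 4sin(t).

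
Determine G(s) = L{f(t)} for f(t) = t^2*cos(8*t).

L{cos(8t)} = s/(s^2 + 64).
Then apply L{t^2·g(t)} = (-1)^2 d^2/ds^2[H(s)] with H(s) = s/(s^2 + 64):
differentiating 2 times and applying the sign gives 2*s*(s^2 - 192)/(s^2 + 64)^3.

G(s) = 2*s*(s^2 - 192)/(s^2 + 64)^3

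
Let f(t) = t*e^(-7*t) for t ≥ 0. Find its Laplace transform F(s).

F(s) = (s + 7)^(-2)

L{e^(-7t)} = 1/(s + 7).
Then apply L{t·g(t)} = -d/ds[G(s)] with G(s) = 1/(s + 7):
differentiating 1 time and applying the sign gives (s + 7)^(-2).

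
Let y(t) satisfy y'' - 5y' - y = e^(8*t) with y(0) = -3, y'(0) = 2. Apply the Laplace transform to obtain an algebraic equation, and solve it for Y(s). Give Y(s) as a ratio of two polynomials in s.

Take the Laplace transform of both sides.
The derivative rules (L{y''} = s^2 Y - s·y(0) - y'(0) and L{y'} = sY - y(0), with y(0) = -3, y'(0) = 2) turn the left side into (s^2 - 5*s - 1)Y - (-3*s + 17).
The right side is L{e^(8*t)} = 1/(s - 8).
So (s^2 - 5*s - 1)Y = 1/(s - 8) + (-3*s + 17).
Isolate Y and clear denominators.

Y(s) = (-3*s^2 + 41*s - 135)/(s^3 - 13*s^2 + 39*s + 8)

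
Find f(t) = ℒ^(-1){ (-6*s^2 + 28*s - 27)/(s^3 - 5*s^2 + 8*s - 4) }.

f(t) = 5*t*exp(2*t) - exp(2*t) - 5*exp(t)

Factor the denominator: s^3 - 5*s^2 + 8*s - 4 = (s - 2)^2*(s - 1).
Partial fraction decomposition gives [-1/(s - 2)] + [5/(s - 2)^2] + [-5/(s - 1)].
Invert each term: -1/(s - 2) ↔ -e^(2t); 5/(s - 2)^2 ↔ 5t·e^(2t); -5/(s - 1) ↔ -5e^(t).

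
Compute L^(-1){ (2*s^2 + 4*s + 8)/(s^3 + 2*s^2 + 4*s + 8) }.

Factor the denominator: s^3 + 2*s^2 + 4*s + 8 = (s + 2)*(s^2 + 4).
Partial fraction decomposition gives [1/(s + 2)] + [s/(s^2 + 4)] + [2/(s^2 + 4)].
Invert each term: 1/(s + 2) ↔ e^(-2t); 1·s/(s^2 + 4) ↔ cos(2t); 1·2/(s^2 + 4) ↔ sin(2t).

sin(2*t) + cos(2*t) + exp(-2*t)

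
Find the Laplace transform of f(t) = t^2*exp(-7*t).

L{e^(-7t)} = 1/(s + 7).
Then apply L{t^2·g(t)} = (-1)^2 d^2/ds^2[G(s)] with G(s) = 1/(s + 7):
differentiating 2 times and applying the sign gives 2/(s + 7)^3.

2/(s + 7)^3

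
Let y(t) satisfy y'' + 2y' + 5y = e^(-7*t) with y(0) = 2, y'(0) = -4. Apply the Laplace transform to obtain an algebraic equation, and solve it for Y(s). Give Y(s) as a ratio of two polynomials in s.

Y(s) = (2*s^2 + 14*s + 1)/(s^3 + 9*s^2 + 19*s + 35)

Transform both sides with L{·}.
The derivative rules (L{y''} = s^2 Y - s·y(0) - y'(0) and L{y'} = sY - y(0), with y(0) = 2, y'(0) = -4) turn the left side into (s^2 + 2*s + 5)Y - (2*s).
The right side is L{e^(-7*t)} = 1/(s + 7).
So (s^2 + 2*s + 5)Y = 1/(s + 7) + (2*s).
Divide through and combine into a single rational function.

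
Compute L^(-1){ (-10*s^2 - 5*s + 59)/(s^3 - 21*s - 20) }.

Factor the denominator: s^3 - 21*s - 20 = (s - 5)*(s + 1)*(s + 4).
Partial fraction decomposition gives [-4/(s - 5)] + [-3/(s + 4)] + [-3/(s + 1)].
Invert each term: -4/(s - 5) ↔ -4e^(5t); -3/(s + 4) ↔ -3e^(-4t); -3/(s + 1) ↔ -3e^(-t).

-4*exp(5*t) - 3*exp(-t) - 3*exp(-4*t)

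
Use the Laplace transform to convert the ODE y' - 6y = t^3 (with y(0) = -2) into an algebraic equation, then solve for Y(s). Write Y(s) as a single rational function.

Y(s) = (-2*s^4 + 6)/(s^5 - 6*s^4)

Take the Laplace transform of both sides.
Using L{y'} = sY - y(0) = sY - (-2), the left side becomes (s - 6)Y - (-2).
The right side is L{t^3} = 6/s^4.
So (s - 6)Y = 6/s^4 + (-2).
Solve for Y(s) and write it as one ratio of polynomials.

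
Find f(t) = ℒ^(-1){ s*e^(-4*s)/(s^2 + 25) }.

f(t) = Heaviside(t - 4)*(cos(5*t - 20))

The factor e^(-4s) signals a time shift by c = 4 (second shifting theorem).
L{cos(5t)} = s/(s^2 + 25), so L^-1{s/(s^2 + 25)} = cos(5*t).
Hence the inverse is u(t - 4) times that function evaluated at t - 4.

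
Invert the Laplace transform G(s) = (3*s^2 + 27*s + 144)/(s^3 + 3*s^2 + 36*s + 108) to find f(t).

Factor the denominator: s^3 + 3*s^2 + 36*s + 108 = (s + 3)*(s^2 + 36).
Partial fraction decomposition gives [2/(s + 3)] + [s/(s^2 + 36)] + [24/(s^2 + 36)].
Invert each term: 2/(s + 3) ↔ 2e^(-3t); 1·s/(s^2 + 36) ↔ cos(6t); 4·6/(s^2 + 36) ↔ 4sin(6t).

f(t) = 4*sin(6*t) + cos(6*t) + 2*exp(-3*t)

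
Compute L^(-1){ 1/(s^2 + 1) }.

Since L{sin(t)} = 1/(s^2 + 1), the inverse is sin(t).

sin(t)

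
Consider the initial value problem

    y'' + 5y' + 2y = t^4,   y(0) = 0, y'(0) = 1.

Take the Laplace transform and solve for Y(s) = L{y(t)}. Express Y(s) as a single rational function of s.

Y(s) = (s^5 + 24)/(s^7 + 5*s^6 + 2*s^5)

Transform both sides with L{·}.
Using L{y''} = s^2 Y - s·y(0) - y'(0) and L{y'} = sY - y(0), with y(0) = 0, y'(0) = 1, the left side becomes (s^2 + 5*s + 2)Y - (1).
The right side is L{t^4} = 24/s^5.
So (s^2 + 5*s + 2)Y = 24/s^5 + (1).
Isolate Y and clear denominators.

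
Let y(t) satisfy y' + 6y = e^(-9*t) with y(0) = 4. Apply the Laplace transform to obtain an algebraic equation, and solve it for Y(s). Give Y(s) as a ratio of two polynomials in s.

Apply the Laplace transform to the equation.
The derivative rules (L{y'} = sY - y(0) = sY - 4) turn the left side into (s + 6)Y - (4).
The right side is L{e^(-9*t)} = 1/(s + 9).
So (s + 6)Y = 1/(s + 9) + (4).
Solve for Y(s) and write it as one ratio of polynomials.

Y(s) = (4*s + 37)/(s^2 + 15*s + 54)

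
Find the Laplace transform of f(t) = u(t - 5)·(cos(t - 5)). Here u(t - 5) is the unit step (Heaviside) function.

By the second shifting theorem, L{u(t - c)·g(t - c)} = e^(-cs)·G(s) with c = 5 and G(s) = L{g(t)}.
L{cos(t)} = s/(s^2 + 1).

s*exp(-5*s)/(s^2 + 1)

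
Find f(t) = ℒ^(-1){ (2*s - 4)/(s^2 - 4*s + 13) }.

Rewrite the denominator: s^2 - 4*s + 13 = (s - 2)^2 + 9.
The form in (s - 2) signals a first-shifting-theorem factor e^(2t).
Since L{cos(3t)} = s/(s^2 + 9), the inverse is e^(2*t)*cos(3*t), scaled by 2.

f(t) = 2*exp(2*t)*cos(3*t)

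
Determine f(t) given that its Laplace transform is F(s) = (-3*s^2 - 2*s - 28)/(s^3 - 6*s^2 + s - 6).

f(t) = -4*exp(6*t) + 4*sin(t) + cos(t)

Factor the denominator: s^3 - 6*s^2 + s - 6 = (s - 6)*(s^2 + 1).
Partial fraction decomposition gives [-4/(s - 6)] + [s/(s^2 + 1)] + [4/(s^2 + 1)].
Invert each term: -4/(s - 6) ↔ -4e^(6t); 1·s/(s^2 + 1) ↔ cos(t); 4·1/(s^2 + 1) ↔ 4sin(t).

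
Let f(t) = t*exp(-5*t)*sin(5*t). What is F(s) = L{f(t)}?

F(s) = 10*(s + 5)/(s^2 + 10*s + 50)^2

L{sin(5t)} = 5/(s^2 + 25).
Multiplying by e^(-5t) shifts s → s + 5, so L{exp(-5*t)*sin(5*t)} = 5/((s + 5)^2 + 25).
Then apply L{t·g(t)} = -d/ds[G(s)] with G(s) = 5/((s + 5)^2 + 25):
differentiating 1 time and applying the sign gives 10*(s + 5)/(s^2 + 10*s + 50)^2.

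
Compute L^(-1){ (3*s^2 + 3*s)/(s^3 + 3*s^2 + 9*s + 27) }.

-sin(3*t) + 2*cos(3*t) + exp(-3*t)

Factor the denominator: s^3 + 3*s^2 + 9*s + 27 = (s + 3)*(s^2 + 9).
Partial fraction decomposition gives [1/(s + 3)] + [2*s/(s^2 + 9)] + [-3/(s^2 + 9)].
Invert each term: 1/(s + 3) ↔ e^(-3t); 2·s/(s^2 + 9) ↔ 2cos(3t); -1·3/(s^2 + 9) ↔ -sin(3t).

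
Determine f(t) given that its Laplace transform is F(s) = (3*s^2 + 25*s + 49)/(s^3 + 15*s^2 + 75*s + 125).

f(t) = -t^2*exp(-5*t)/2 - 5*t*exp(-5*t) + 3*exp(-5*t)

Factor the denominator: s^3 + 15*s^2 + 75*s + 125 = (s + 5)^3.
Partial fraction decomposition gives [3/(s + 5)] + [-5/(s + 5)^2] + [-1/(s + 5)^3].
Invert each term: 3/(s + 5) ↔ 3e^(-5t); -5/(s + 5)^2 ↔ -5t·e^(-5t); -1/(s + 5)^3 ↔ (-1/2)t^2·e^(-5t).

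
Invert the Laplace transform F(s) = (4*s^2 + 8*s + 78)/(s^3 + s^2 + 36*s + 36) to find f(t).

f(t) = sin(6*t) + 2*cos(6*t) + 2*exp(-t)

Factor the denominator: s^3 + s^2 + 36*s + 36 = (s + 1)*(s^2 + 36).
Partial fraction decomposition gives [2/(s + 1)] + [2*s/(s^2 + 36)] + [6/(s^2 + 36)].
Invert each term: 2/(s + 1) ↔ 2e^(-t); 2·s/(s^2 + 36) ↔ 2cos(6t); 1·6/(s^2 + 36) ↔ sin(6t).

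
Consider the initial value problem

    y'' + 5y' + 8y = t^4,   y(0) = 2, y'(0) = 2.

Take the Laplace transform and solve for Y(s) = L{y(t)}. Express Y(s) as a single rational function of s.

Y(s) = (2*s^6 + 12*s^5 + 24)/(s^7 + 5*s^6 + 8*s^5)

Apply the Laplace transform to the equation.
The derivative rules (L{y''} = s^2 Y - s·y(0) - y'(0) and L{y'} = sY - y(0), with y(0) = 2, y'(0) = 2) turn the left side into (s^2 + 5*s + 8)Y - (2*s + 12).
The right side is L{t^4} = 24/s^5.
So (s^2 + 5*s + 8)Y = 24/s^5 + (2*s + 12).
Divide through and combine into a single rational function.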